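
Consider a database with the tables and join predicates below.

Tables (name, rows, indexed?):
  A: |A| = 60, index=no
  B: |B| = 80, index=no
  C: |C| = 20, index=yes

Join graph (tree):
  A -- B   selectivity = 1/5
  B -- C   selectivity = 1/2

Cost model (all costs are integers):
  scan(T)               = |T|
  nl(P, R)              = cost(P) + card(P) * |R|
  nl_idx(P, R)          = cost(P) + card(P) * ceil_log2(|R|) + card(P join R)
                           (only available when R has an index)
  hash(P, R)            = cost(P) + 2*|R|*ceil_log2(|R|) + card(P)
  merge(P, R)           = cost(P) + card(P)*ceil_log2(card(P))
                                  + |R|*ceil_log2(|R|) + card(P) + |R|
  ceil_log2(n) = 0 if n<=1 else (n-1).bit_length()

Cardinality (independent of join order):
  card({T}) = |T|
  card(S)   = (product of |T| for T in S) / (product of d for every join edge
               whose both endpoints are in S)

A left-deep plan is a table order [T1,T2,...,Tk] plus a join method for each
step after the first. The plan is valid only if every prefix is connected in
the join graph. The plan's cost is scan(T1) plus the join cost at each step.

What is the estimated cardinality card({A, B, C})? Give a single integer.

Tables in S: A(60), B(80), C(20)
Edges inside S: A-B(d=5), B-C(d=2)
numerator = 60 * 80 * 20 = 96000
denominator = 5 * 2 = 10
card(S) = 96000 / 10 = 9600

9600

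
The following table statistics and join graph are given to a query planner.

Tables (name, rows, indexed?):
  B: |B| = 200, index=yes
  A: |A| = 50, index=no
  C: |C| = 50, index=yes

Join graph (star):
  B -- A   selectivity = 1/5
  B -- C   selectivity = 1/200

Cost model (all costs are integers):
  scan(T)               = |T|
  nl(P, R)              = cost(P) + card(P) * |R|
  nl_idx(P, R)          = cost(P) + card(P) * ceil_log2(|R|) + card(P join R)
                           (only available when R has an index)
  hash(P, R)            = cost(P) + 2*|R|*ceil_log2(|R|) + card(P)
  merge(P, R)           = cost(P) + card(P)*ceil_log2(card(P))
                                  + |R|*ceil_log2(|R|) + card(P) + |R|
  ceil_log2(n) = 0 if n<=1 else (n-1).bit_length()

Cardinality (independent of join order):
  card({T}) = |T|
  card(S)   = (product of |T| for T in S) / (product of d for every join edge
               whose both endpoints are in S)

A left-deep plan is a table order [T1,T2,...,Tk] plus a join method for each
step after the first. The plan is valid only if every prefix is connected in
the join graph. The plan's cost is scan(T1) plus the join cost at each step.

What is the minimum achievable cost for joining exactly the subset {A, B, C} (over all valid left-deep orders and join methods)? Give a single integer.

Selinger DP over subsets of {A,B,C}:
  {B}: scan cost=200, card=200
  {A}: scan cost=50, card=50
  {C}: scan cost=50, card=50
  {AB}: card=2000; try (A,hash)→1000, (B,merge)→2200, (A,merge)→2350, (B,nl_idx)→2450, (B,hash)→3300, (B,nl)→10050 …(+1); best=1000 via (A,hash)
  {BC}: card=50; try (B,nl_idx)→500, (C,hash)→1000, (C,nl_idx)→1450, (B,merge)→2200, (C,merge)→2350, (B,hash)→3300 …(+2); best=500 via (B,nl_idx)
  {ABC}: card=500; try (A,hash)→1150, (A,merge)→1200, (A,nl)→3000, (C,hash)→3600, (C,nl_idx)→13500, (C,merge)→25350 …(+1); best=1150 via (A,hash)

1150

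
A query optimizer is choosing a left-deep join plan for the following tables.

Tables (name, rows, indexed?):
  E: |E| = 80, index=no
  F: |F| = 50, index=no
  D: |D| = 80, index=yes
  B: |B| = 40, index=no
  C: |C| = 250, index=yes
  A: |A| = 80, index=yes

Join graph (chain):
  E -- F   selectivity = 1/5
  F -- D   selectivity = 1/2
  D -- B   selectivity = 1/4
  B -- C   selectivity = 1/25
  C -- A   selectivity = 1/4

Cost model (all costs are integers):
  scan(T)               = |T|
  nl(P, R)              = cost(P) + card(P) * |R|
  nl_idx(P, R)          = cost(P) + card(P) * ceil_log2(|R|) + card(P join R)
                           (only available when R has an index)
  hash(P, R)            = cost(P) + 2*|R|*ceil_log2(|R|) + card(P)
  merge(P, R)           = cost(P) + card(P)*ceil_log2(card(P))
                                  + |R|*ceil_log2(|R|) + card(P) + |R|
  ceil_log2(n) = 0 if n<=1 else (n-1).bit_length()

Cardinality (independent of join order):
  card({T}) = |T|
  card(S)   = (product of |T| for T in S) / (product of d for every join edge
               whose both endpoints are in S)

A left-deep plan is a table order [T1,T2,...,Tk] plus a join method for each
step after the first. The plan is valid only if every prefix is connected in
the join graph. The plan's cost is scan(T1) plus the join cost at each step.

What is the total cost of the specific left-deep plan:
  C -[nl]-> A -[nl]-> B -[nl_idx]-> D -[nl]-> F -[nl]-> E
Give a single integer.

328436250

step 1: scan C: cost=250, card=250
step 2: join A via nl
    card(P join A) = 250*80/(4) = 5000
    cost = 250 + 250*80 = 20250
step 3: join B via nl
    card(P join B) = 5000*40/(25) = 8000
    cost = 20250 + 5000*40 = 220250
step 4: join D via nl_idx
    card(P join D) = 8000*80/(4) = 160000
    cost = 220250 + 8000*7 + 160000 = 436250
step 5: join F via nl
    card(P join F) = 160000*50/(2) = 4000000
    cost = 436250 + 160000*50 = 8436250
step 6: join E via nl
    card(P join E) = 4000000*80/(5) = 64000000
    cost = 8436250 + 4000000*80 = 328436250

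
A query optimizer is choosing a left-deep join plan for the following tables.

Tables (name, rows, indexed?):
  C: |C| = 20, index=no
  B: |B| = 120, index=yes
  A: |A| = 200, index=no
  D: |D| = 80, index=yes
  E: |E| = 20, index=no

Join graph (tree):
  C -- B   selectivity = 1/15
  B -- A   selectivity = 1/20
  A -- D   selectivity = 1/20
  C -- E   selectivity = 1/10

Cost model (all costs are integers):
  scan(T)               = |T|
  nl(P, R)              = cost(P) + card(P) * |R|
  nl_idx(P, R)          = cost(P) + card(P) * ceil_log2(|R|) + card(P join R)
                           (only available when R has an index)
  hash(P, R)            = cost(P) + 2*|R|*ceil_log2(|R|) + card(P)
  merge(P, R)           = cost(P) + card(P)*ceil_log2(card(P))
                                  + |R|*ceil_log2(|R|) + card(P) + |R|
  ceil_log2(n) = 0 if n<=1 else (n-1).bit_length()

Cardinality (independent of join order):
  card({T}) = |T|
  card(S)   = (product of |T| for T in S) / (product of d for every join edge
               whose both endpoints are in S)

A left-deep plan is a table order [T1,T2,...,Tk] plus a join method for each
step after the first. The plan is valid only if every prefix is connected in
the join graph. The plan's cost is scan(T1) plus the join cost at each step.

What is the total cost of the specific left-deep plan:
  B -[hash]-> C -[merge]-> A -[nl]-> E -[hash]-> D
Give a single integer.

step 1: scan B: cost=120, card=120
step 2: join C via hash
    card(P join C) = 120*20/(15) = 160
    cost = 120 + 2*20*5 + 120 = 440
step 3: join A via merge
    card(P join A) = 160*200/(20) = 1600
    cost = 440 + 160*8 + 200*8 + 160 + 200 = 3680
step 4: join E via nl
    card(P join E) = 1600*20/(10) = 3200
    cost = 3680 + 1600*20 = 35680
step 5: join D via hash
    card(P join D) = 3200*80/(20) = 12800
    cost = 35680 + 2*80*7 + 3200 = 40000

40000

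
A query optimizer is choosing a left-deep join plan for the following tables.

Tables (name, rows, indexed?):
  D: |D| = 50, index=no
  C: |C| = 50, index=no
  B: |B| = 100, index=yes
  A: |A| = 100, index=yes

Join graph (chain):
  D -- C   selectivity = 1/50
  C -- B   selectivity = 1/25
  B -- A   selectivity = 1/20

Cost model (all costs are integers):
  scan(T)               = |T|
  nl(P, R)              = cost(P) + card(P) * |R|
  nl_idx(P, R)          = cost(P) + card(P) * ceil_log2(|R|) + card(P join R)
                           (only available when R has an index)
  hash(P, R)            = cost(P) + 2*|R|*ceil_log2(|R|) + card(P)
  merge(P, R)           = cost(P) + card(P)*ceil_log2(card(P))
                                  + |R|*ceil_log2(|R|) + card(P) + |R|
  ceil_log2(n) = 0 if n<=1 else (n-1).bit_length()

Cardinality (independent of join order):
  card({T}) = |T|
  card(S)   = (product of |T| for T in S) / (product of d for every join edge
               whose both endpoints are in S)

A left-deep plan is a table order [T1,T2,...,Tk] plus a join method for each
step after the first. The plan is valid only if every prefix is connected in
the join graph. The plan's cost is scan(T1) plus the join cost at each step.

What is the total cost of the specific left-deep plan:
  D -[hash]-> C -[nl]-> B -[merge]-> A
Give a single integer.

8300

step 1: scan D: cost=50, card=50
step 2: join C via hash
    card(P join C) = 50*50/(50) = 50
    cost = 50 + 2*50*6 + 50 = 700
step 3: join B via nl
    card(P join B) = 50*100/(25) = 200
    cost = 700 + 50*100 = 5700
step 4: join A via merge
    card(P join A) = 200*100/(20) = 1000
    cost = 5700 + 200*8 + 100*7 + 200 + 100 = 8300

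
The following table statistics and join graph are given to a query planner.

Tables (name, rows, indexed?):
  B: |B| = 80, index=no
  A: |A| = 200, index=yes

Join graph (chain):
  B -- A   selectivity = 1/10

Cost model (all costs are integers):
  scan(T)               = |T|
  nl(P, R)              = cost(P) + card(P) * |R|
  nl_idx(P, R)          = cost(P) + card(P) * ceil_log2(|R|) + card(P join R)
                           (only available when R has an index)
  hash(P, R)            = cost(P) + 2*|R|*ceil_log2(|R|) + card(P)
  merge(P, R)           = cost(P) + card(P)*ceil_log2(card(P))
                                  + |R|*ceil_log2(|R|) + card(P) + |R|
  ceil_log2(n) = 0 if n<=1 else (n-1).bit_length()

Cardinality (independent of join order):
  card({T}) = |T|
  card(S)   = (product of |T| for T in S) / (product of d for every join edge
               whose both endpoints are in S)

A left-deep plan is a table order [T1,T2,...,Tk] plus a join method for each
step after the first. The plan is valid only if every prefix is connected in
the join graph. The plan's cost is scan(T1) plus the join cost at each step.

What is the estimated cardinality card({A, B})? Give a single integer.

Tables in S: A(200), B(80)
Edges inside S: B-A(d=10)
numerator = 200 * 80 = 16000
denominator = 10 = 10
card(S) = 16000 / 10 = 1600

1600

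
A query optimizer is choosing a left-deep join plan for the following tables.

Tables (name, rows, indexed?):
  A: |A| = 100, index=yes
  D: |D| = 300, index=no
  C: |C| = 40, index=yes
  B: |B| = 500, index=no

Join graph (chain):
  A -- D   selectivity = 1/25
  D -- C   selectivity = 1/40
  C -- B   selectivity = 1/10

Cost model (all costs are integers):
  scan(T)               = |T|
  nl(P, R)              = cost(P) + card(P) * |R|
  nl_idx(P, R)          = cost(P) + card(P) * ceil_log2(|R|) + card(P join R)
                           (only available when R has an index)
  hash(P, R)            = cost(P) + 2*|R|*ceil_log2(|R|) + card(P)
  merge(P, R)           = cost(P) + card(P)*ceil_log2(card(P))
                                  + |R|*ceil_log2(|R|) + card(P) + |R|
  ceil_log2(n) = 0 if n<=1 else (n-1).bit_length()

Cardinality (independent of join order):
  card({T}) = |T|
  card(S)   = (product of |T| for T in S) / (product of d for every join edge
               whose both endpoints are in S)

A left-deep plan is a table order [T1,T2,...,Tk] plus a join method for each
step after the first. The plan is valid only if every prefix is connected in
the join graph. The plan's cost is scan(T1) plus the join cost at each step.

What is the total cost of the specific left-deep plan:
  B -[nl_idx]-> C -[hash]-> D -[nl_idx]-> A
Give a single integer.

step 1: scan B: cost=500, card=500
step 2: join C via nl_idx
    card(P join C) = 500*40/(10) = 2000
    cost = 500 + 500*6 + 2000 = 5500
step 3: join D via hash
    card(P join D) = 2000*300/(40) = 15000
    cost = 5500 + 2*300*9 + 2000 = 12900
step 4: join A via nl_idx
    card(P join A) = 15000*100/(25) = 60000
    cost = 12900 + 15000*7 + 60000 = 177900

177900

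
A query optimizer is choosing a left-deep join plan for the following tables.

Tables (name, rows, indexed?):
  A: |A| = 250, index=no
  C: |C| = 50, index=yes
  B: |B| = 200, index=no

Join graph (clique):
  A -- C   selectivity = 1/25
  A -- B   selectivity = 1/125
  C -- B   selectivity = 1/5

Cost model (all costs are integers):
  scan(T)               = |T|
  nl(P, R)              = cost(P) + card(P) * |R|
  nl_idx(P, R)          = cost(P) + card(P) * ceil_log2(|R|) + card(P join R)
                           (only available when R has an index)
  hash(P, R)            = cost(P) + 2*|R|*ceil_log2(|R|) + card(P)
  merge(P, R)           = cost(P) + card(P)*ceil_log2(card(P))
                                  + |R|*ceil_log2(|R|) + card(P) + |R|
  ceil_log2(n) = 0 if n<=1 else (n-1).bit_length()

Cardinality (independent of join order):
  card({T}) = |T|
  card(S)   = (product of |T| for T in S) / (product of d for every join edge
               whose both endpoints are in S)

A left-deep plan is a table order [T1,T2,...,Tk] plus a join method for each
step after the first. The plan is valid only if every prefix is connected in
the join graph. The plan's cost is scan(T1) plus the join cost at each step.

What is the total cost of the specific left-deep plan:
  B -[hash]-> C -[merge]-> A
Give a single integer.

27250

step 1: scan B: cost=200, card=200
step 2: join C via hash
    card(P join C) = 200*50/(5) = 2000
    cost = 200 + 2*50*6 + 200 = 1000
step 3: join A via merge
    card(P join A) = 2000*250/(25*125) = 160
    cost = 1000 + 2000*11 + 250*8 + 2000 + 250 = 27250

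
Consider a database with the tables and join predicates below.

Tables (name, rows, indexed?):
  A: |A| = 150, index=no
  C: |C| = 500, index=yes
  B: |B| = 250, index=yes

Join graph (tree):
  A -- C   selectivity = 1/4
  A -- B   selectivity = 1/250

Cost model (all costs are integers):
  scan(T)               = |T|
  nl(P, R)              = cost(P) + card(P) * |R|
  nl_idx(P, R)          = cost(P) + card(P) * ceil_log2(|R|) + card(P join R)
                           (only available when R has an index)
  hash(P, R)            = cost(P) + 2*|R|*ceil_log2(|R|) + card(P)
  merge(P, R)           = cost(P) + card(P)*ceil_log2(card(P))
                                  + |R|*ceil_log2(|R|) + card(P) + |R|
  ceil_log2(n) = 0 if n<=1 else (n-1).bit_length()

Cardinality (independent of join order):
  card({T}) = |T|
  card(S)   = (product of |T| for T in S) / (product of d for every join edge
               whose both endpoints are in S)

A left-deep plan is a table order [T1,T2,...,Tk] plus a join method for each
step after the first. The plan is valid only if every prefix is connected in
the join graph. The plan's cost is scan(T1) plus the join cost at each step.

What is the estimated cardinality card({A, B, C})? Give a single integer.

Tables in S: A(150), B(250), C(500)
Edges inside S: A-C(d=4), A-B(d=250)
numerator = 150 * 250 * 500 = 18750000
denominator = 4 * 250 = 1000
card(S) = 18750000 / 1000 = 18750

18750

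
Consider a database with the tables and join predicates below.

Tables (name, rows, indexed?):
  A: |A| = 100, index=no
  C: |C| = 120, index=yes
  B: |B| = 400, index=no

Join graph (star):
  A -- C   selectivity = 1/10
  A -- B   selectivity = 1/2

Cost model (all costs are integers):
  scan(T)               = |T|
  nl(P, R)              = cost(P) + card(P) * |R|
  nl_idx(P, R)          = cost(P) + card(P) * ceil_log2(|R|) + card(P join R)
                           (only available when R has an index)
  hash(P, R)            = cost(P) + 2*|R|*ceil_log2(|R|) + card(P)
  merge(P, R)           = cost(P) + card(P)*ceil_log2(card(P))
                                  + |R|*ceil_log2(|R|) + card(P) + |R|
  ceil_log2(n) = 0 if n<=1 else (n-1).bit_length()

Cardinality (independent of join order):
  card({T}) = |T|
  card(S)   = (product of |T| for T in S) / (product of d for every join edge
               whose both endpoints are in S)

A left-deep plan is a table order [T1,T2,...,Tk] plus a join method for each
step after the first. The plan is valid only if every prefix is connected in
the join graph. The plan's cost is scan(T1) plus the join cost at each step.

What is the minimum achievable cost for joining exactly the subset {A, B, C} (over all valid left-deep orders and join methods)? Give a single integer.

10040

Selinger DP over subsets of {A,B,C}:
  {A}: scan cost=100, card=100
  {C}: scan cost=120, card=120
  {B}: scan cost=400, card=400
  {AC}: card=1200; try (A,hash)→1640, (C,merge)→1860, (C,hash)→1880, (A,merge)→1880, (C,nl_idx)→2000, (C,nl)→12100 …(+1); best=1640 via (A,hash)
  {AB}: card=20000; try (A,hash)→2200, (B,merge)→4900, (A,merge)→5200, (B,hash)→7400, (B,nl)→40100, (A,nl)→40400; best=2200 via (A,hash)
  {ABC}: card=240000; try (B,hash)→10040, (B,merge)→20040, (C,hash)→23880, (C,merge)→323160, (C,nl_idx)→382200, (B,nl)→481640 …(+1); best=10040 via (B,hash)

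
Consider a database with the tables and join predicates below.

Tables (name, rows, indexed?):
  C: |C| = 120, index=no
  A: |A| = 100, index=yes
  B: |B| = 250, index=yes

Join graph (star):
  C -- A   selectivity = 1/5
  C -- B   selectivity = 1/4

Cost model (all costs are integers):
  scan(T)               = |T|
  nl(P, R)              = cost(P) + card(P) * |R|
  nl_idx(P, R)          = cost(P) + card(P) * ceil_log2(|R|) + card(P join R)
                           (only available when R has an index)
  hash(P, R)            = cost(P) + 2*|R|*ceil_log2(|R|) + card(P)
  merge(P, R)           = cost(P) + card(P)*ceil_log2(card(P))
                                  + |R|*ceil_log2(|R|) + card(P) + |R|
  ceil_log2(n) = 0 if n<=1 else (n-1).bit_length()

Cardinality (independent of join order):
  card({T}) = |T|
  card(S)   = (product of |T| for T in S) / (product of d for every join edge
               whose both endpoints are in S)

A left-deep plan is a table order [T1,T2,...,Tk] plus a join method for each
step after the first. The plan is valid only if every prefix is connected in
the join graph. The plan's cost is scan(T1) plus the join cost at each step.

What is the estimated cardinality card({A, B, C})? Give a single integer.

150000

Tables in S: A(100), B(250), C(120)
Edges inside S: C-A(d=5), C-B(d=4)
numerator = 100 * 250 * 120 = 3000000
denominator = 5 * 4 = 20
card(S) = 3000000 / 20 = 150000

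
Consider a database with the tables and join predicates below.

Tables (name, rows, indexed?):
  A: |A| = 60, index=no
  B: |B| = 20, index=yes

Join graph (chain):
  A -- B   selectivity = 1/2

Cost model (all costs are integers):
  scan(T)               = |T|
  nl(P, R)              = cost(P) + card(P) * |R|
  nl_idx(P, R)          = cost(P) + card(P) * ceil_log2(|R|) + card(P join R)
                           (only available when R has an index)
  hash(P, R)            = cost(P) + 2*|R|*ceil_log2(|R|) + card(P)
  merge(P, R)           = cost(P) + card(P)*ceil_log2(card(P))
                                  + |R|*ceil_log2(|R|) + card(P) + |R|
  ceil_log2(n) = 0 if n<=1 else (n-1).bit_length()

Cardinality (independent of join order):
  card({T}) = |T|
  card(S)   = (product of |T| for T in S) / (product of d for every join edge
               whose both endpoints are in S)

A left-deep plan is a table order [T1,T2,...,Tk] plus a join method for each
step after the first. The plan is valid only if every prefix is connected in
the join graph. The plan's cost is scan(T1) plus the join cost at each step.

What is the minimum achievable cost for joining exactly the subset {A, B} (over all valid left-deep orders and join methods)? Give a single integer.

Selinger DP over subsets of {A,B}:
  {A}: scan cost=60, card=60
  {B}: scan cost=20, card=20
  {AB}: card=600; try (B,hash)→320, (A,merge)→560, (B,merge)→600, (A,hash)→760, (B,nl_idx)→960, (A,nl)→1220 …(+1); best=320 via (B,hash)

320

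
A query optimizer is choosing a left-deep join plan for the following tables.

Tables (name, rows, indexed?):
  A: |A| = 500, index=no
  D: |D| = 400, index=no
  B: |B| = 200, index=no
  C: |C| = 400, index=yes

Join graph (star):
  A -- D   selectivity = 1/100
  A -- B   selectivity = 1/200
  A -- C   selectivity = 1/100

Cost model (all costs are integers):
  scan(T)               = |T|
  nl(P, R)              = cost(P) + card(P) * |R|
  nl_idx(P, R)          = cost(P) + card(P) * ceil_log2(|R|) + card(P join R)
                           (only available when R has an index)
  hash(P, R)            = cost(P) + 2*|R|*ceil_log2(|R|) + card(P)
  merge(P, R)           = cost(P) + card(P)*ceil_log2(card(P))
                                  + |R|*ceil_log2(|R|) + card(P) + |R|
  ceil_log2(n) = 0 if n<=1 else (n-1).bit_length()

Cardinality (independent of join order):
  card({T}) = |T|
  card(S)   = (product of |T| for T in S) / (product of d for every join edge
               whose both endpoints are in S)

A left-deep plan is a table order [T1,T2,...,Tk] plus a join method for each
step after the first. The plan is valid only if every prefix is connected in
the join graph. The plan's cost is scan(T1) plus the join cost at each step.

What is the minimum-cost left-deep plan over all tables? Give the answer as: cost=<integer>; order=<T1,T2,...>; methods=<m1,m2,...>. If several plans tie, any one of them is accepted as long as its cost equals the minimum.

cost=19900; order=A,B,C,D; methods=hash,nl_idx,hash

Selinger DP (subsets sized 1..n):
  {A}: scan cost=500, card=500
  {D}: scan cost=400, card=400
  {B}: scan cost=200, card=200
  {C}: scan cost=400, card=400
  {AD}: card=2000; try (D,hash)→8200, (A,merge)→9400, (D,merge)→9500, (A,hash)→9800, (A,nl)→200400, (D,nl)→200500; best=8200 via (D,hash)
  {AB}: card=500; try (B,hash)→4200, (A,merge)→7000, (B,merge)→7300, (A,hash)→9400, (A,nl)→100200, (B,nl)→100500; best=4200 via (B,hash)
  {AC}: card=2000; try (C,nl_idx)→7000, (C,hash)→8200, (A,merge)→9400, (C,merge)→9500, (A,hash)→9800, (A,nl)→200400 …(+1); best=7000 via (C,nl_idx)
  {ABD}: card=2000; try (D,hash)→11900, (D,merge)→13200, (B,hash)→13400, (B,merge)→34000, (D,nl)→204200, (B,nl)→408200; best=11900 via (D,hash)
  {ACD}: card=8000; try (D,hash)→16200, (C,hash)→17400, (C,nl_idx)→34200, (D,merge)→35000, (C,merge)→36200, (D,nl)→807000 …(+1); best=16200 via (D,hash)
  {ABC}: card=2000; try (C,nl_idx)→10700, (C,hash)→11900, (B,hash)→12200, (C,merge)→13200, (B,merge)→32800, (C,nl)→204200 …(+1); best=10700 via (C,nl_idx)
  {ABCD}: card=8000; try (D,hash)→19900, (C,hash)→21100, (B,hash)→27400, (C,nl_idx)→37900, (D,merge)→38700, (C,merge)→39900 …(+4); best=19900 via (D,hash)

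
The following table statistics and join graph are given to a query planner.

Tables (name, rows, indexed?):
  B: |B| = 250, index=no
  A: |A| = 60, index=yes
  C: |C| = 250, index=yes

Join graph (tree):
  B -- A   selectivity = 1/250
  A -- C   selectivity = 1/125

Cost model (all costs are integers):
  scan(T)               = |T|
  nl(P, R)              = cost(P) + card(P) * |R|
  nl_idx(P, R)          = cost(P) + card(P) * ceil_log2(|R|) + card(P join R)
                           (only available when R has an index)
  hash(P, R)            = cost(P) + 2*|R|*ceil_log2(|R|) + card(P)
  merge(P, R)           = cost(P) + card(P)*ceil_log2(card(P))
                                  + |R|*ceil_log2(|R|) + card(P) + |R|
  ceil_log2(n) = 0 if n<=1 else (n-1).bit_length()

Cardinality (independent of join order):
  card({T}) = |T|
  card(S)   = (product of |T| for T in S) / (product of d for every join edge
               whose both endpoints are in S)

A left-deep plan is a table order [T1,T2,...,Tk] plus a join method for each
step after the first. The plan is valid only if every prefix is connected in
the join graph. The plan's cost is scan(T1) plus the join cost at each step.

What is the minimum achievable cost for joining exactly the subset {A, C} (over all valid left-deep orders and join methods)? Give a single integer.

Selinger DP over subsets of {A,C}:
  {A}: scan cost=60, card=60
  {C}: scan cost=250, card=250
  {AC}: card=120; try (C,nl_idx)→660, (A,hash)→1220, (A,nl_idx)→1870, (C,merge)→2730, (A,merge)→2920, (C,hash)→4120 …(+2); best=660 via (C,nl_idx)

660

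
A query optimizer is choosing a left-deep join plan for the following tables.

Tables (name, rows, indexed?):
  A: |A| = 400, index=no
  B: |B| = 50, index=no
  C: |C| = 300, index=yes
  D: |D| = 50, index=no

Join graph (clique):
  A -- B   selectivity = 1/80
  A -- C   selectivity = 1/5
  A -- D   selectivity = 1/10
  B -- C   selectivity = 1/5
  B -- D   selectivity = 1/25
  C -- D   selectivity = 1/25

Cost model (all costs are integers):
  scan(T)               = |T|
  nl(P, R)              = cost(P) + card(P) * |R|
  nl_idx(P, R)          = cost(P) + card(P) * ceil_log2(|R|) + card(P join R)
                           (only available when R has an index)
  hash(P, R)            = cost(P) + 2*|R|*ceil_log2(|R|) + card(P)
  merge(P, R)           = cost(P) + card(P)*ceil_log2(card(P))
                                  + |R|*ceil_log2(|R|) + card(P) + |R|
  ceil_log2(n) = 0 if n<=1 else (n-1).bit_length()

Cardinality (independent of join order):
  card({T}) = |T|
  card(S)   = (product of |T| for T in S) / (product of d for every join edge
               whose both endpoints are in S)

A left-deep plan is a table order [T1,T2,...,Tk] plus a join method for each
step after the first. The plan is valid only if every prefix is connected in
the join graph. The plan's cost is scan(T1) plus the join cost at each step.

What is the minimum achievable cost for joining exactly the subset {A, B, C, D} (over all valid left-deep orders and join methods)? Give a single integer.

2724

Selinger DP over subsets of {A,B,C,D}:
  {A}: scan cost=400, card=400
  {B}: scan cost=50, card=50
  {C}: scan cost=300, card=300
  {D}: scan cost=50, card=50
  {AB}: card=250; try (B,hash)→1400, (A,merge)→4400, (B,merge)→4750, (A,hash)→7300, (A,nl)→20050, (B,nl)→20400; best=1400 via (B,hash)
  {AC}: card=24000; try (C,hash)→6200, (A,merge)→7300, (C,merge)→7400, (A,hash)→7800, (C,nl_idx)→28000, (A,nl)→120300 …(+1); best=6200 via (C,hash)
  {AD}: card=2000; try (D,hash)→1400, (A,merge)→4400, (D,merge)→4750, (A,hash)→7300, (A,nl)→20050, (D,nl)→20400; best=1400 via (D,hash)
  {BC}: card=3000; try (B,hash)→1200, (C,merge)→3400, (C,nl_idx)→3500, (B,merge)→3650, (C,hash)→5500, (C,nl)→15050 …(+1); best=1200 via (B,hash)
  {BD}: card=100; try (D,hash)→700, (B,hash)→700, (D,merge)→750, (B,merge)→750, (D,nl)→2550, (B,nl)→2550; best=700 via (D,hash)
  {CD}: card=600; try (C,nl_idx)→1100, (D,hash)→1200, (C,merge)→3400, (D,merge)→3650, (C,hash)→5500, (C,nl)→15050 …(+1); best=1100 via (C,nl_idx)
  {ABC}: card=3000; try (C,merge)→6650, (C,nl_idx)→6650, (C,hash)→7050, (A,hash)→11400, (B,hash)→30800, (A,merge)→44200 …(+4); best=6650 via (C,merge)
  {ABD}: card=50; try (D,hash)→2250, (D,merge)→4000, (B,hash)→4000, (A,merge)→5500, (A,hash)→8000, (D,nl)→13900 …(+3); best=2250 via (D,hash)
  {ACD}: card=4800; try (C,hash)→8800, (A,hash)→8900, (A,merge)→11700, (C,nl_idx)→24200, (C,merge)→28400, (D,hash)→30800 …(+4); best=8800 via (C,hash)
  {BCD}: card=240; try (C,nl_idx)→1840, (B,hash)→2300, (C,merge)→4500, (D,hash)→4800, (C,hash)→6200, (B,merge)→8050 …(+4); best=1840 via (C,nl_idx)
  {ABCD}: card=24; try (C,nl_idx)→2724, (C,merge)→5600, (C,hash)→7700, (A,merge)→8000, (A,hash)→9280, (D,hash)→10250 …(+7); best=2724 via (C,nl_idx)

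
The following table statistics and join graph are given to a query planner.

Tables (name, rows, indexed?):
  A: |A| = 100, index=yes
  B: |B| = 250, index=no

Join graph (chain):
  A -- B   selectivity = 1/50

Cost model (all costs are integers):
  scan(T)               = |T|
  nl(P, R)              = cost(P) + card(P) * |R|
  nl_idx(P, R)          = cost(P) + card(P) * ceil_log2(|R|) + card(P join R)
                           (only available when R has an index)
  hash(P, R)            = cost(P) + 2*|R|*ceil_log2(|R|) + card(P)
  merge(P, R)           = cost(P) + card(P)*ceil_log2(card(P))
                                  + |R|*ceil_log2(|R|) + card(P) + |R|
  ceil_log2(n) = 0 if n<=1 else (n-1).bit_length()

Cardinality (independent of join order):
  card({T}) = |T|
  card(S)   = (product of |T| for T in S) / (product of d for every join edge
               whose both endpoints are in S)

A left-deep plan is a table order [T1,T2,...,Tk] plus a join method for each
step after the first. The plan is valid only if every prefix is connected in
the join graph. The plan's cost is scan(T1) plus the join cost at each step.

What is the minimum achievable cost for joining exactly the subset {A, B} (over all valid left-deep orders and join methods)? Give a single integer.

1900

Selinger DP over subsets of {A,B}:
  {A}: scan cost=100, card=100
  {B}: scan cost=250, card=250
  {AB}: card=500; try (A,hash)→1900, (A,nl_idx)→2500, (B,merge)→3150, (A,merge)→3300, (B,hash)→4200, (B,nl)→25100 …(+1); best=1900 via (A,hash)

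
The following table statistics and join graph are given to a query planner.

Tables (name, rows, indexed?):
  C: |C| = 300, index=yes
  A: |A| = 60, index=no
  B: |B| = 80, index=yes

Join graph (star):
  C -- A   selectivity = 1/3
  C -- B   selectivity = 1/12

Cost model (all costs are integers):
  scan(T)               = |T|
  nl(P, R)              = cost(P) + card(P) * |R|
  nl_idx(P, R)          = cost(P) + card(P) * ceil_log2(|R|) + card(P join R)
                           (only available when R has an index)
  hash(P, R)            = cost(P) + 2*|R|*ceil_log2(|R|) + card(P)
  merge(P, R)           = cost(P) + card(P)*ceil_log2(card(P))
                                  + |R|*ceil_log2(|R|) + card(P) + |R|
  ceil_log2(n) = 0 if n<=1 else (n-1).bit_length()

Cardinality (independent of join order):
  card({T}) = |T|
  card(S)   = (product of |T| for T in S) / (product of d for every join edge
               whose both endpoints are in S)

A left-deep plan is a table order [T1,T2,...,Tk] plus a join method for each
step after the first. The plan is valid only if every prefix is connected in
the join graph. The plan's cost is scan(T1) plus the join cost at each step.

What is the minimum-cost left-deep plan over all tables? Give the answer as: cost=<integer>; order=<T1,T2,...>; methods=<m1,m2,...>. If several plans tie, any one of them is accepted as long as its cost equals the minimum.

Selinger DP (subsets sized 1..n):
  {C}: scan cost=300, card=300
  {A}: scan cost=60, card=60
  {B}: scan cost=80, card=80
  {AC}: card=6000; try (A,hash)→1320, (C,merge)→3480, (A,merge)→3720, (C,hash)→5520, (C,nl_idx)→6600, (C,nl)→18060 …(+1); best=1320 via (A,hash)
  {BC}: card=2000; try (B,hash)→1720, (C,nl_idx)→2800, (C,merge)→3720, (B,merge)→3940, (B,nl_idx)→4400, (C,hash)→5560 …(+2); best=1720 via (B,hash)
  {ABC}: card=40000; try (A,hash)→4440, (B,hash)→8440, (A,merge)→26140, (B,nl_idx)→83320, (B,merge)→85960, (A,nl)→121720 …(+1); best=4440 via (A,hash)

cost=4440; order=C,B,A; methods=hash,hash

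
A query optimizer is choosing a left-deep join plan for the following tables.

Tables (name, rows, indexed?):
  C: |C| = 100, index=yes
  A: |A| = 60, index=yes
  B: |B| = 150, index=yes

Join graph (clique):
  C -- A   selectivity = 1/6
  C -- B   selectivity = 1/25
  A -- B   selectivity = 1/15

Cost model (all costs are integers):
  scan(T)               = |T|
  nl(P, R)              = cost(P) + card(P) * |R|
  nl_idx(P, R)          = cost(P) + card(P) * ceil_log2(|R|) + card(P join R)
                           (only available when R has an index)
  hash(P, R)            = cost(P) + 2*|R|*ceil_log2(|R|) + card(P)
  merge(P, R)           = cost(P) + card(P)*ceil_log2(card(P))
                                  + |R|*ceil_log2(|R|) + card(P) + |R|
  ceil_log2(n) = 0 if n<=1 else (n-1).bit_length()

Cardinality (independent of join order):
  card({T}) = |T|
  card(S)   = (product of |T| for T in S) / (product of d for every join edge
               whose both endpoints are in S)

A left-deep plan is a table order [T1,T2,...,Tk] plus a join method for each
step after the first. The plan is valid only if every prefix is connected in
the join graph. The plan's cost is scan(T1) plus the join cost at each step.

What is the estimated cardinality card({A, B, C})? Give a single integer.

400

Tables in S: A(60), B(150), C(100)
Edges inside S: C-A(d=6), C-B(d=25), A-B(d=15)
numerator = 60 * 150 * 100 = 900000
denominator = 6 * 25 * 15 = 2250
card(S) = 900000 / 2250 = 400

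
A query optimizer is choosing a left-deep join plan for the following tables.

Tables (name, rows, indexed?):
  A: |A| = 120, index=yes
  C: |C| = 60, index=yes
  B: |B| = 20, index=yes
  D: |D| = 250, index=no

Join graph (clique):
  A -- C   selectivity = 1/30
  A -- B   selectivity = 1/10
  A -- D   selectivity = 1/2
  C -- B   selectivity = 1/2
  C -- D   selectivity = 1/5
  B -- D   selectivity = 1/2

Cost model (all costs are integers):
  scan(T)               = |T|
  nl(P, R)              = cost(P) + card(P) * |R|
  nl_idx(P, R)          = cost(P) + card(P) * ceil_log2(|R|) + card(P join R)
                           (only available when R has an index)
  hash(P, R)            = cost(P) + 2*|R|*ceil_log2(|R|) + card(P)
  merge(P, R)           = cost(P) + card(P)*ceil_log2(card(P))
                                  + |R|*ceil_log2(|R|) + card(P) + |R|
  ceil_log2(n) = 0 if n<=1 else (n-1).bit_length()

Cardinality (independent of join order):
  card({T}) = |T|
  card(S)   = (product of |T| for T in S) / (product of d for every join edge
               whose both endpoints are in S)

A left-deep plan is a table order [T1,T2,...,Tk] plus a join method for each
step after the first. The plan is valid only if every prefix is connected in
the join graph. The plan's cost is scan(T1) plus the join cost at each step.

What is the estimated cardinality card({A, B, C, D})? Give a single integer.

3000

Tables in S: A(120), B(20), C(60), D(250)
Edges inside S: A-C(d=30), A-B(d=10), A-D(d=2), C-B(d=2), C-D(d=5), B-D(d=2)
numerator = 120 * 20 * 60 * 250 = 36000000
denominator = 30 * 10 * 2 * 2 * 5 * 2 = 12000
card(S) = 36000000 / 12000 = 3000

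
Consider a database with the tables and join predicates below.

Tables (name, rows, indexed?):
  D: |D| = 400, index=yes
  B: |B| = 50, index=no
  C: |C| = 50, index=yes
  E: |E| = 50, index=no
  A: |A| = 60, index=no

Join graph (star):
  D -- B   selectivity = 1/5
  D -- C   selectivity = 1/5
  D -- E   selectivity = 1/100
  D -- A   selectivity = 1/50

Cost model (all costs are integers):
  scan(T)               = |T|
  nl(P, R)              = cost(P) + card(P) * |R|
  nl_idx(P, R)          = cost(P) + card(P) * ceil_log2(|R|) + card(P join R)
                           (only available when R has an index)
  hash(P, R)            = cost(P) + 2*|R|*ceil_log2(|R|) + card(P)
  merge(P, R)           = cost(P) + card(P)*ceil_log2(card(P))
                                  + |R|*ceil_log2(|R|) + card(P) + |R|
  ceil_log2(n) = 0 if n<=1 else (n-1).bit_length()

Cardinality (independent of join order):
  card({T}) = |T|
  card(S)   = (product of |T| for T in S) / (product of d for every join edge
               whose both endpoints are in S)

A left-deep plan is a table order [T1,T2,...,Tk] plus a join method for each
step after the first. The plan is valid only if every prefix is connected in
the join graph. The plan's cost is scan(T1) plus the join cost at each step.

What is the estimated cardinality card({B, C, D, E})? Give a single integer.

20000

Tables in S: B(50), C(50), D(400), E(50)
Edges inside S: D-B(d=5), D-C(d=5), D-E(d=100)
numerator = 50 * 50 * 400 * 50 = 50000000
denominator = 5 * 5 * 100 = 2500
card(S) = 50000000 / 2500 = 20000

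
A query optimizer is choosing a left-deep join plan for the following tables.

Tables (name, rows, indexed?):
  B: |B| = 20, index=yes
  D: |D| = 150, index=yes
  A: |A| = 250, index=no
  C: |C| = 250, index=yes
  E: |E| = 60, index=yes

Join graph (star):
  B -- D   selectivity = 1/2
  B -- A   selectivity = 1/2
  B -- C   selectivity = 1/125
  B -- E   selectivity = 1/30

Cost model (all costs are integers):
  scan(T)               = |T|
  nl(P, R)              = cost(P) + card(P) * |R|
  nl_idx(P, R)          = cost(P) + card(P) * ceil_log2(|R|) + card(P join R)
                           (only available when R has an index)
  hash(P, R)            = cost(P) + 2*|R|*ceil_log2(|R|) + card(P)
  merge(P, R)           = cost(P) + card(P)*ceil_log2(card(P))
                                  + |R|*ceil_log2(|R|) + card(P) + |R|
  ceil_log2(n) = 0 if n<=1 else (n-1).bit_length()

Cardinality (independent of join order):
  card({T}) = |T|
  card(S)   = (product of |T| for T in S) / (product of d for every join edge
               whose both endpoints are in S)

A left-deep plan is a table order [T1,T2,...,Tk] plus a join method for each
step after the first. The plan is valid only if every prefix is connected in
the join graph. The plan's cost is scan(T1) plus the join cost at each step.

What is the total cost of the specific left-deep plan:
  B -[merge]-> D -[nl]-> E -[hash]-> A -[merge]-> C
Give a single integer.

step 1: scan B: cost=20, card=20
step 2: join D via merge
    card(P join D) = 20*150/(2) = 1500
    cost = 20 + 20*5 + 150*8 + 20 + 150 = 1490
step 3: join E via nl
    card(P join E) = 1500*60/(30) = 3000
    cost = 1490 + 1500*60 = 91490
step 4: join A via hash
    card(P join A) = 3000*250/(2) = 375000
    cost = 91490 + 2*250*8 + 3000 = 98490
step 5: join C via merge
    card(P join C) = 375000*250/(125) = 750000
    cost = 98490 + 375000*19 + 250*8 + 375000 + 250 = 7600740

7600740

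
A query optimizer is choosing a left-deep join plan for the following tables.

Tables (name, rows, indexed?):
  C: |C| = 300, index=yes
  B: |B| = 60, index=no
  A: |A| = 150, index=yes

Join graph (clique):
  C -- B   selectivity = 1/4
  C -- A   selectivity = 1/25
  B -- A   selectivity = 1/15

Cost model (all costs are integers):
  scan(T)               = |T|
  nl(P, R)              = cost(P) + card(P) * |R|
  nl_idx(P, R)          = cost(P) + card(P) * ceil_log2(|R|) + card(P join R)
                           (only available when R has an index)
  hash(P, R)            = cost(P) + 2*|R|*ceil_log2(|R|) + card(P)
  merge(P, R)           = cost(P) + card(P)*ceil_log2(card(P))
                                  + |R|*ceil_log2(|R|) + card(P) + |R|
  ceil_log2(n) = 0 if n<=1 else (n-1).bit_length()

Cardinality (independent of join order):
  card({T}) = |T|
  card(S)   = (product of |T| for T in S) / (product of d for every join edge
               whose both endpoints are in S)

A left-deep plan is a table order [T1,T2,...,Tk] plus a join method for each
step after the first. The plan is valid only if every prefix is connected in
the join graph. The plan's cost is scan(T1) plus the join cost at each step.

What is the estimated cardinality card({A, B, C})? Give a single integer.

1800

Tables in S: A(150), B(60), C(300)
Edges inside S: C-B(d=4), C-A(d=25), B-A(d=15)
numerator = 150 * 60 * 300 = 2700000
denominator = 4 * 25 * 15 = 1500
card(S) = 2700000 / 1500 = 1800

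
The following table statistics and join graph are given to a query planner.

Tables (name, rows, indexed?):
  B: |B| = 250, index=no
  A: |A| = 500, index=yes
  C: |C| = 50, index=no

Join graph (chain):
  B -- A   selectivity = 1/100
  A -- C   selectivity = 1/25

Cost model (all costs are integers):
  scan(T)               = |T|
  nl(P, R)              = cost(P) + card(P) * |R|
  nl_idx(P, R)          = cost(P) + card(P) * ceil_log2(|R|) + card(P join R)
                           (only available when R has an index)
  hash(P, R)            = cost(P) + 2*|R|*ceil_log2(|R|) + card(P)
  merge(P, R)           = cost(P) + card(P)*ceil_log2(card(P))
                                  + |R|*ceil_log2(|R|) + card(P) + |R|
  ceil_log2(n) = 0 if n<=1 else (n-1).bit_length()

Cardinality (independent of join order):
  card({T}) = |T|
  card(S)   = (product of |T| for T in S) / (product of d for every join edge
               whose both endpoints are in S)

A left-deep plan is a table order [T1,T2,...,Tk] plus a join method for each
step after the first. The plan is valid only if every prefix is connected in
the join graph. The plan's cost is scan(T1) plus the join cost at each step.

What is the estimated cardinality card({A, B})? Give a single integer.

1250

Tables in S: A(500), B(250)
Edges inside S: B-A(d=100)
numerator = 500 * 250 = 125000
denominator = 100 = 100
card(S) = 125000 / 100 = 1250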